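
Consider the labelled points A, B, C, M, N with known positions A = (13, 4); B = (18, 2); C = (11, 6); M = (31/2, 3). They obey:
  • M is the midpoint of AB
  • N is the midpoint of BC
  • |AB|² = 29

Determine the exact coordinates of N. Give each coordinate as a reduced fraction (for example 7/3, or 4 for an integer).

N = (29/2, 4)

1. N_x = 29/2  [2·N = B+C = (18, 2)+(11, 6)]
2. N_y = 4  [2·N = B+C = (18, 2)+(11, 6)]
   so N = (29/2, 4)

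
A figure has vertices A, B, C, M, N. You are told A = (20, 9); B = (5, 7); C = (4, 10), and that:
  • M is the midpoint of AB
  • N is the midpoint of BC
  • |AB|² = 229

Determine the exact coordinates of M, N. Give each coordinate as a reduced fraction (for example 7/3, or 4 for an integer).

1. M_x = 25/2  [2·M = A+B = (20, 9)+(5, 7)]
2. M_y = 8  [2·M = A+B = (20, 9)+(5, 7)]
   so M = (25/2, 8)
3. N_x = 9/2  [2·N = B+C = (5, 7)+(4, 10)]
4. N_y = 17/2  [2·N = B+C = (5, 7)+(4, 10)]
   so N = (9/2, 17/2)

M = (25/2, 8)
N = (9/2, 17/2)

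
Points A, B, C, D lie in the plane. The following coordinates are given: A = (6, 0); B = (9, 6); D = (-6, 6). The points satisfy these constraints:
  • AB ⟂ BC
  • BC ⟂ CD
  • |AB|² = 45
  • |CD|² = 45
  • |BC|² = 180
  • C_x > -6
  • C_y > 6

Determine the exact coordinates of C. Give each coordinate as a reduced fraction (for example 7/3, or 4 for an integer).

1. C_x = -3  [[AB ⟂ BC ⇒ 3x+6y-63=0] ∩ [|C−(-6, 6)|²=45]]
2. C_y = 12  [[AB ⟂ BC ⇒ 3x+6y-63=0] ∩ [|C−(-6, 6)|²=45]]
   so C = (-3, 12)

C = (-3, 12)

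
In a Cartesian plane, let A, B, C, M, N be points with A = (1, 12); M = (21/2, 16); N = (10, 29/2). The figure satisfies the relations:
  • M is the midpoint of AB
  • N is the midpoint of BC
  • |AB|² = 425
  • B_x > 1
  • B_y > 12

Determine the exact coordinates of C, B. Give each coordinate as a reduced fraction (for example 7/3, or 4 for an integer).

C = (0, 9)
B = (20, 20)

1. B_x = 20  [B = 2·M−A = 2·(21/2, 16)−(1, 12)]
2. B_y = 20  [B = 2·M−A = 2·(21/2, 16)−(1, 12)]
   so B = (20, 20)
3. C_x = 0  [C = 2·N−B = 2·(10, 29/2)−(20, 20)]
4. C_y = 9  [C = 2·N−B = 2·(10, 29/2)−(20, 20)]
   so C = (0, 9)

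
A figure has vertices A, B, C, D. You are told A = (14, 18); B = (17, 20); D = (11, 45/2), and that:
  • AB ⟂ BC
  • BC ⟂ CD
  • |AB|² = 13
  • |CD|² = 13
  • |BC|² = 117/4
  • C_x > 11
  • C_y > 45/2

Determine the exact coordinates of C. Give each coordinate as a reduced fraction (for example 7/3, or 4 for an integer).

1. C_x = 14  [[AB ⟂ BC ⇒ 3x+2y-91=0] ∩ [|C−(11, 45/2)|²=13]]
2. C_y = 49/2  [[AB ⟂ BC ⇒ 3x+2y-91=0] ∩ [|C−(11, 45/2)|²=13]]
   so C = (14, 49/2)

C = (14, 49/2)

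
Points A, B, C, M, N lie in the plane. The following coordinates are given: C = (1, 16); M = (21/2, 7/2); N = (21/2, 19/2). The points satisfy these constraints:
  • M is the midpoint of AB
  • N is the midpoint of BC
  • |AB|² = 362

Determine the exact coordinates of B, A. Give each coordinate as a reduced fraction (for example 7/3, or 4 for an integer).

B = (20, 3)
A = (1, 4)

1. B_x = 20  [B = 2·N−C = 2·(21/2, 19/2)−(1, 16)]
2. B_y = 3  [B = 2·N−C = 2·(21/2, 19/2)−(1, 16)]
   so B = (20, 3)
3. A_x = 1  [A = 2·M−B = 2·(21/2, 7/2)−(20, 3)]
4. A_y = 4  [A = 2·M−B = 2·(21/2, 7/2)−(20, 3)]
   so A = (1, 4)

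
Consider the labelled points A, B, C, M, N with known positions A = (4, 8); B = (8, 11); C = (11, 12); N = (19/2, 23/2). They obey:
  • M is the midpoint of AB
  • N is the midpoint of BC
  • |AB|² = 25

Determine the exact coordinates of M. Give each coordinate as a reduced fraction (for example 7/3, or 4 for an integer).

1. M_x = 6  [2·M = A+B = (4, 8)+(8, 11)]
2. M_y = 19/2  [2·M = A+B = (4, 8)+(8, 11)]
   so M = (6, 19/2)

M = (6, 19/2)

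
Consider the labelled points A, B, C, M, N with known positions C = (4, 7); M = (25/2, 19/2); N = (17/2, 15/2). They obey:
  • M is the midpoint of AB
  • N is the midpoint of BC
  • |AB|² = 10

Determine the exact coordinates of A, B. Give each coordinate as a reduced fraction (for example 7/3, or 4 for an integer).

A = (12, 11)
B = (13, 8)

1. B_x = 13  [B = 2·N−C = 2·(17/2, 15/2)−(4, 7)]
2. B_y = 8  [B = 2·N−C = 2·(17/2, 15/2)−(4, 7)]
   so B = (13, 8)
3. A_x = 12  [A = 2·M−B = 2·(25/2, 19/2)−(13, 8)]
4. A_y = 11  [A = 2·M−B = 2·(25/2, 19/2)−(13, 8)]
   so A = (12, 11)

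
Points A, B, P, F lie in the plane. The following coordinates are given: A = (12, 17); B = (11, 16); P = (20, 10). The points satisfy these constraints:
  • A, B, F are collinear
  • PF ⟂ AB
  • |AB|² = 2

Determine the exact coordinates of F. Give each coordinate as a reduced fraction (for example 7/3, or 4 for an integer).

F = (25/2, 35/2)

1. F_x = 25/2  [[A, B, F are collinear ⇒ 1x-1y+5=0] ∩ [PF ⟂ AB ⇒ -1x-1y+30=0]]
2. F_y = 35/2  [[A, B, F are collinear ⇒ 1x-1y+5=0] ∩ [PF ⟂ AB ⇒ -1x-1y+30=0]]
   so F = (25/2, 35/2)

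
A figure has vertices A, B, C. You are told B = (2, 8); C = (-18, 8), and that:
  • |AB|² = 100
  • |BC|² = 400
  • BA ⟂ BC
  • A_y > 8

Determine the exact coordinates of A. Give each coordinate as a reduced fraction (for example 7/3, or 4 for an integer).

1. A_x = 2  [[BA ⟂ BC ⇒ -20x+40=0] ∩ [|A−(2, 8)|²=100]]
2. A_y = 18  [[BA ⟂ BC ⇒ -20x+40=0] ∩ [|A−(2, 8)|²=100]]
   so A = (2, 18)

A = (2, 18)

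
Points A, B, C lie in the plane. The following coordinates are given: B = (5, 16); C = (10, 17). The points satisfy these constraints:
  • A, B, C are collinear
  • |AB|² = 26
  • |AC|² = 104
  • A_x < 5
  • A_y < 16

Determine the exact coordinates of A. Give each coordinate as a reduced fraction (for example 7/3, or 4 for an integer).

1. A_x = 0  [[A, B, C are collinear ⇒ -1x+5y-75=0] ∩ [|A−(5, 16)|²=26]]
2. A_y = 15  [[A, B, C are collinear ⇒ -1x+5y-75=0] ∩ [|A−(5, 16)|²=26]]
   so A = (0, 15)

A = (0, 15)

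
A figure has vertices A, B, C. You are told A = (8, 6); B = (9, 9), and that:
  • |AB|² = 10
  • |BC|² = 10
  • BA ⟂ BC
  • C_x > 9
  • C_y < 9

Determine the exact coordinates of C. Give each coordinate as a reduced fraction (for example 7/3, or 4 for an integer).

1. C_x = 12  [[BA ⟂ BC ⇒ -1x-3y+36=0] ∩ [|C−(9, 9)|²=10]]
2. C_y = 8  [[BA ⟂ BC ⇒ -1x-3y+36=0] ∩ [|C−(9, 9)|²=10]]
   so C = (12, 8)

C = (12, 8)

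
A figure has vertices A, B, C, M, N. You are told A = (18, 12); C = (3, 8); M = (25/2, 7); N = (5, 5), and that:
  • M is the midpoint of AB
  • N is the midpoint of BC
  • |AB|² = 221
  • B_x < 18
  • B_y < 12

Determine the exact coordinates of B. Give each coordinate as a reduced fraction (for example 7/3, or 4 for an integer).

B = (7, 2)

1. B_x = 7  [B = 2·M−A = 2·(25/2, 7)−(18, 12)]
2. B_y = 2  [B = 2·M−A = 2·(25/2, 7)−(18, 12)]
   so B = (7, 2)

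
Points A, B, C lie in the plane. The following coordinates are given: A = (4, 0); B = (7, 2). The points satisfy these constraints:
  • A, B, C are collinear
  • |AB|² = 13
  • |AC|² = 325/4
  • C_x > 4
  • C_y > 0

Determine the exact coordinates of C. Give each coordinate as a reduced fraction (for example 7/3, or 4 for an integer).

1. C_x = 23/2  [[A, B, C are collinear ⇒ -2x+3y+8=0] ∩ [|C−(4, 0)|²=325/4]]
2. C_y = 5  [[A, B, C are collinear ⇒ -2x+3y+8=0] ∩ [|C−(4, 0)|²=325/4]]
   so C = (23/2, 5)

C = (23/2, 5)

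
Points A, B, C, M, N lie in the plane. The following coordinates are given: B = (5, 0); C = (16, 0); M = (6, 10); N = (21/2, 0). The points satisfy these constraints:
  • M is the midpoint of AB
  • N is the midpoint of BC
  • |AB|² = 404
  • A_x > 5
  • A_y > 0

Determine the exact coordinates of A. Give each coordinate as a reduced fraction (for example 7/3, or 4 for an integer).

1. A_x = 7  [A = 2·M−B = 2·(6, 10)−(5, 0)]
2. A_y = 20  [A = 2·M−B = 2·(6, 10)−(5, 0)]
   so A = (7, 20)

A = (7, 20)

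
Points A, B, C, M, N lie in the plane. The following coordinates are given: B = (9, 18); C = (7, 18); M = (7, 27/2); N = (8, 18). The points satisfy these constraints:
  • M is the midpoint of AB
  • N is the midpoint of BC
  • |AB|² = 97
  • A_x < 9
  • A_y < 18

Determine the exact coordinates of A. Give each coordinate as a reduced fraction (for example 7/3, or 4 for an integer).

A = (5, 9)

1. A_x = 5  [A = 2·M−B = 2·(7, 27/2)−(9, 18)]
2. A_y = 9  [A = 2·M−B = 2·(7, 27/2)−(9, 18)]
   so A = (5, 9)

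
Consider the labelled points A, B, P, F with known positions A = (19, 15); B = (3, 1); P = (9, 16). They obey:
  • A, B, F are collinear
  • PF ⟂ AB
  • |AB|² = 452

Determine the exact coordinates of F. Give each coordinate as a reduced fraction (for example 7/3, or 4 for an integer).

F = (1563/113, 1184/113)

1. F_x = 1563/113  [[A, B, F are collinear ⇒ 14x-16y-26=0] ∩ [PF ⟂ AB ⇒ -16x-14y+368=0]]
2. F_y = 1184/113  [[A, B, F are collinear ⇒ 14x-16y-26=0] ∩ [PF ⟂ AB ⇒ -16x-14y+368=0]]
   so F = (1563/113, 1184/113)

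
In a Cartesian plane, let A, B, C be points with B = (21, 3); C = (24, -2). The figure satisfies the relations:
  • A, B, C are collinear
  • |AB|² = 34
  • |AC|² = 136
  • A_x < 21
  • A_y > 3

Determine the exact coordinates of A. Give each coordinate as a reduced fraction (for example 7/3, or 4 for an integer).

A = (18, 8)

1. A_x = 18  [[A, B, C are collinear ⇒ 5x+3y-114=0] ∩ [|A−(21, 3)|²=34]]
2. A_y = 8  [[A, B, C are collinear ⇒ 5x+3y-114=0] ∩ [|A−(21, 3)|²=34]]
   so A = (18, 8)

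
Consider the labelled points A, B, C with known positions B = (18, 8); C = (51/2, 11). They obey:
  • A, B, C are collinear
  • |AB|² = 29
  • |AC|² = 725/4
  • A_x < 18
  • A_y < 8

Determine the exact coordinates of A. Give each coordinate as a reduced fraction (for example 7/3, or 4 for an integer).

A = (13, 6)

1. A_x = 13  [[A, B, C are collinear ⇒ -3x+15/2y-6=0] ∩ [|A−(18, 8)|²=29]]
2. A_y = 6  [[A, B, C are collinear ⇒ -3x+15/2y-6=0] ∩ [|A−(18, 8)|²=29]]
   so A = (13, 6)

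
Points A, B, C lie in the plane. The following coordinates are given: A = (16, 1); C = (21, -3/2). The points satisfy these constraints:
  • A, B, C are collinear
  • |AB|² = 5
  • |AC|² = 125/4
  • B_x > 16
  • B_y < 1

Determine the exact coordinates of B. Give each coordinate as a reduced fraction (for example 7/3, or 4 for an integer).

B = (18, 0)

1. B_x = 18  [[A, B, C are collinear ⇒ -5/2x-5y+45=0] ∩ [|B−(16, 1)|²=5]]
2. B_y = 0  [[A, B, C are collinear ⇒ -5/2x-5y+45=0] ∩ [|B−(16, 1)|²=5]]
   so B = (18, 0)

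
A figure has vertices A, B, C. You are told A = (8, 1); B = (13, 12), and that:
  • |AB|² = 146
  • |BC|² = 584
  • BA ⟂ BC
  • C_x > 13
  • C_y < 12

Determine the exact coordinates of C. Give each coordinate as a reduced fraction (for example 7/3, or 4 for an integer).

C = (35, 2)

1. C_x = 35  [[BA ⟂ BC ⇒ -5x-11y+197=0] ∩ [|C−(13, 12)|²=584]]
2. C_y = 2  [[BA ⟂ BC ⇒ -5x-11y+197=0] ∩ [|C−(13, 12)|²=584]]
   so C = (35, 2)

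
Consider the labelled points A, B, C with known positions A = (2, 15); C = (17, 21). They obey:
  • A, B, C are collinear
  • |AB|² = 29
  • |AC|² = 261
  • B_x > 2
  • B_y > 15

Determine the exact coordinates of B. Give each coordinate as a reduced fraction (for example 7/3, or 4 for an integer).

B = (7, 17)

1. B_x = 7  [[A, B, C are collinear ⇒ 6x-15y+213=0] ∩ [|B−(2, 15)|²=29]]
2. B_y = 17  [[A, B, C are collinear ⇒ 6x-15y+213=0] ∩ [|B−(2, 15)|²=29]]
   so B = (7, 17)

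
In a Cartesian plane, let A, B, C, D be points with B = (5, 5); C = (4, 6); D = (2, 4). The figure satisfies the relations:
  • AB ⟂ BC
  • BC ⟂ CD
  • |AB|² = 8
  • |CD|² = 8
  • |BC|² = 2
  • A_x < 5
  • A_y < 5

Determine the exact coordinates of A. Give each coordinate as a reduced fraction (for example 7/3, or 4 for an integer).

A = (3, 3)

1. A_x = 3  [[AB ⟂ BC ⇒ 1x-1y=0] ∩ [|A−(5, 5)|²=8]]
2. A_y = 3  [[AB ⟂ BC ⇒ 1x-1y=0] ∩ [|A−(5, 5)|²=8]]
   so A = (3, 3)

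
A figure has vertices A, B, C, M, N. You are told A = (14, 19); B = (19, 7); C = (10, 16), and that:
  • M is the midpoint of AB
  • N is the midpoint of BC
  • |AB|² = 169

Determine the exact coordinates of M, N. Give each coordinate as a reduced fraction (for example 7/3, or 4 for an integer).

1. M_x = 33/2  [2·M = A+B = (14, 19)+(19, 7)]
2. M_y = 13  [2·M = A+B = (14, 19)+(19, 7)]
   so M = (33/2, 13)
3. N_x = 29/2  [2·N = B+C = (19, 7)+(10, 16)]
4. N_y = 23/2  [2·N = B+C = (19, 7)+(10, 16)]
   so N = (29/2, 23/2)

M = (33/2, 13)
N = (29/2, 23/2)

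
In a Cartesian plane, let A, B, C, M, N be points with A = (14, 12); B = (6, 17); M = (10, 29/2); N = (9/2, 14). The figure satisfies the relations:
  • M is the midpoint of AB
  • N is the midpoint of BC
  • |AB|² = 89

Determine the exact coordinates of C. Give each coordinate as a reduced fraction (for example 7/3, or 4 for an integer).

C = (3, 11)

1. C_x = 3  [C = 2·N−B = 2·(9/2, 14)−(6, 17)]
2. C_y = 11  [C = 2·N−B = 2·(9/2, 14)−(6, 17)]
   so C = (3, 11)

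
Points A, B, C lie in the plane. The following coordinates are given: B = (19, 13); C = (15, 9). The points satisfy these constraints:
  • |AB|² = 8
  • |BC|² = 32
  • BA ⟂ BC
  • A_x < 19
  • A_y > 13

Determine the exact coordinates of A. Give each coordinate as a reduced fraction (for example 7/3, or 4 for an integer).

A = (17, 15)

1. A_x = 17  [[BA ⟂ BC ⇒ -4x-4y+128=0] ∩ [|A−(19, 13)|²=8]]
2. A_y = 15  [[BA ⟂ BC ⇒ -4x-4y+128=0] ∩ [|A−(19, 13)|²=8]]
   so A = (17, 15)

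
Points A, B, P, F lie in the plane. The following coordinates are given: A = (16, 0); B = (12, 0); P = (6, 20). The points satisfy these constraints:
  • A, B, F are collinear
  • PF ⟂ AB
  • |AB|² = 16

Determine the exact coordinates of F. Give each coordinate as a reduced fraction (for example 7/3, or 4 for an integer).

F = (6, 0)

1. F_x = 6  [[A, B, F are collinear ⇒ -4y=0] ∩ [PF ⟂ AB ⇒ -4x+24=0]]
2. F_y = 0  [[A, B, F are collinear ⇒ -4y=0] ∩ [PF ⟂ AB ⇒ -4x+24=0]]
   so F = (6, 0)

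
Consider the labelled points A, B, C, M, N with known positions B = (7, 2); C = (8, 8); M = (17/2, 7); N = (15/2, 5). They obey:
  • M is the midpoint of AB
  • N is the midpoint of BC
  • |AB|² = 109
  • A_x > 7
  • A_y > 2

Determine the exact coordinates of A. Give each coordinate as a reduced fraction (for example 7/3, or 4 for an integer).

A = (10, 12)

1. A_x = 10  [A = 2·M−B = 2·(17/2, 7)−(7, 2)]
2. A_y = 12  [A = 2·M−B = 2·(17/2, 7)−(7, 2)]
   so A = (10, 12)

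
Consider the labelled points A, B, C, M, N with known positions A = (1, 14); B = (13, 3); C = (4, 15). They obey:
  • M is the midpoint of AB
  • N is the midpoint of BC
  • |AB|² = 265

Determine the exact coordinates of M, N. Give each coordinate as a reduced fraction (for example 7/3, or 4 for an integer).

1. M_x = 7  [2·M = A+B = (1, 14)+(13, 3)]
2. M_y = 17/2  [2·M = A+B = (1, 14)+(13, 3)]
   so M = (7, 17/2)
3. N_x = 17/2  [2·N = B+C = (13, 3)+(4, 15)]
4. N_y = 9  [2·N = B+C = (13, 3)+(4, 15)]
   so N = (17/2, 9)

M = (7, 17/2)
N = (17/2, 9)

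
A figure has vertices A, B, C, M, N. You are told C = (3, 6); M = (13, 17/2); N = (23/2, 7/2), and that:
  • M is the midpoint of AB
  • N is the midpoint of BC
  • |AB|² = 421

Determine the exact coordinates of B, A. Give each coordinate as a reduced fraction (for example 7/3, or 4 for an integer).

1. B_x = 20  [B = 2·N−C = 2·(23/2, 7/2)−(3, 6)]
2. B_y = 1  [B = 2·N−C = 2·(23/2, 7/2)−(3, 6)]
   so B = (20, 1)
3. A_x = 6  [A = 2·M−B = 2·(13, 17/2)−(20, 1)]
4. A_y = 16  [A = 2·M−B = 2·(13, 17/2)−(20, 1)]
   so A = (6, 16)

B = (20, 1)
A = (6, 16)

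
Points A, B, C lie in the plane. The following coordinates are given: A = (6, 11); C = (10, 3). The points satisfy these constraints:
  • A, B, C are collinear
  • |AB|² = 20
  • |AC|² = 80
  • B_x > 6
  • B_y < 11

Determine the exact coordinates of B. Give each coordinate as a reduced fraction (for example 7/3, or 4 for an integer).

1. B_x = 8  [[A, B, C are collinear ⇒ -8x-4y+92=0] ∩ [|B−(6, 11)|²=20]]
2. B_y = 7  [[A, B, C are collinear ⇒ -8x-4y+92=0] ∩ [|B−(6, 11)|²=20]]
   so B = (8, 7)

B = (8, 7)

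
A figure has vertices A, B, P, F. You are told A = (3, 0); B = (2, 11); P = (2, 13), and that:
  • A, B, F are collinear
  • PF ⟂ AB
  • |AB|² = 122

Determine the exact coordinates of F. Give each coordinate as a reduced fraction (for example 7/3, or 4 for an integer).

F = (111/61, 792/61)

1. F_x = 111/61  [[A, B, F are collinear ⇒ -11x-1y+33=0] ∩ [PF ⟂ AB ⇒ -1x+11y-141=0]]
2. F_y = 792/61  [[A, B, F are collinear ⇒ -11x-1y+33=0] ∩ [PF ⟂ AB ⇒ -1x+11y-141=0]]
   so F = (111/61, 792/61)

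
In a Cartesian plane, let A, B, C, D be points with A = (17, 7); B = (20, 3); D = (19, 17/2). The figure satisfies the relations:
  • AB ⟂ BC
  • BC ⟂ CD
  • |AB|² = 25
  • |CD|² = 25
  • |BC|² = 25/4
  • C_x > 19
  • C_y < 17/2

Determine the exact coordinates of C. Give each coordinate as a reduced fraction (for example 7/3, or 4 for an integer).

1. C_x = 22  [[AB ⟂ BC ⇒ 3x-4y-48=0] ∩ [|C−(19, 17/2)|²=25]]
2. C_y = 9/2  [[AB ⟂ BC ⇒ 3x-4y-48=0] ∩ [|C−(19, 17/2)|²=25]]
   so C = (22, 9/2)

C = (22, 9/2)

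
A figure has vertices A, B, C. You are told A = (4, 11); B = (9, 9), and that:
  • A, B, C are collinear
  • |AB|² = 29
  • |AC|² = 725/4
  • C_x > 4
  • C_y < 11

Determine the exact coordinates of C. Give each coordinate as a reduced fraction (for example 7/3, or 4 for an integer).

1. C_x = 33/2  [[A, B, C are collinear ⇒ 2x+5y-63=0] ∩ [|C−(4, 11)|²=725/4]]
2. C_y = 6  [[A, B, C are collinear ⇒ 2x+5y-63=0] ∩ [|C−(4, 11)|²=725/4]]
   so C = (33/2, 6)

C = (33/2, 6)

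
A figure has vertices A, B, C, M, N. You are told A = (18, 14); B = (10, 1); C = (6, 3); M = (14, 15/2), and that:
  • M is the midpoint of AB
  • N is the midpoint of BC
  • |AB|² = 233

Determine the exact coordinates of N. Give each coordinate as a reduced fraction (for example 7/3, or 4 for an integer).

N = (8, 2)

1. N_x = 8  [2·N = B+C = (10, 1)+(6, 3)]
2. N_y = 2  [2·N = B+C = (10, 1)+(6, 3)]
   so N = (8, 2)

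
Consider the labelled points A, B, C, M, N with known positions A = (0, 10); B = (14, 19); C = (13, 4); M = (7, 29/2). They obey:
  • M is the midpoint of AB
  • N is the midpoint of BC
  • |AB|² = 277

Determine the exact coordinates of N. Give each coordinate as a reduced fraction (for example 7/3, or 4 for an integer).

1. N_x = 27/2  [2·N = B+C = (14, 19)+(13, 4)]
2. N_y = 23/2  [2·N = B+C = (14, 19)+(13, 4)]
   so N = (27/2, 23/2)

N = (27/2, 23/2)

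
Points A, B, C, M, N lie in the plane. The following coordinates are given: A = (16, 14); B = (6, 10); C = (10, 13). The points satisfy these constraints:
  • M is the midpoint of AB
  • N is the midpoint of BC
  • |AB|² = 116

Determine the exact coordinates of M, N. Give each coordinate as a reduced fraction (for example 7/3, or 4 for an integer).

M = (11, 12)
N = (8, 23/2)

1. M_x = 11  [2·M = A+B = (16, 14)+(6, 10)]
2. M_y = 12  [2·M = A+B = (16, 14)+(6, 10)]
   so M = (11, 12)
3. N_x = 8  [2·N = B+C = (6, 10)+(10, 13)]
4. N_y = 23/2  [2·N = B+C = (6, 10)+(10, 13)]
   so N = (8, 23/2)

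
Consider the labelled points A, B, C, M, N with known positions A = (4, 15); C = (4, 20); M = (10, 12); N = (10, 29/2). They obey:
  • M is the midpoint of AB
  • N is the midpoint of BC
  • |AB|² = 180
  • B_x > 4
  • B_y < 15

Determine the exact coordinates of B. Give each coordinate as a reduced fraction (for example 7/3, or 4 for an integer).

B = (16, 9)

1. B_x = 16  [B = 2·M−A = 2·(10, 12)−(4, 15)]
2. B_y = 9  [B = 2·M−A = 2·(10, 12)−(4, 15)]
   so B = (16, 9)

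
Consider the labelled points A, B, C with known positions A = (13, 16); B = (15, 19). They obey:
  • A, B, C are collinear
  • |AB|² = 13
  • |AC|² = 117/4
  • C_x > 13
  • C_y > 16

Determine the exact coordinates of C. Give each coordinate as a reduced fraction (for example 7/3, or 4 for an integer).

C = (16, 41/2)

1. C_x = 16  [[A, B, C are collinear ⇒ -3x+2y+7=0] ∩ [|C−(13, 16)|²=117/4]]
2. C_y = 41/2  [[A, B, C are collinear ⇒ -3x+2y+7=0] ∩ [|C−(13, 16)|²=117/4]]
   so C = (16, 41/2)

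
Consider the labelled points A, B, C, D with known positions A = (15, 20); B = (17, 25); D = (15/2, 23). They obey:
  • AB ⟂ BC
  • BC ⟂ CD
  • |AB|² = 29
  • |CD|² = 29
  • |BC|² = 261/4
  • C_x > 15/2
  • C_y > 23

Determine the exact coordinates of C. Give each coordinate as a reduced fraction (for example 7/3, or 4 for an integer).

C = (19/2, 28)

1. C_x = 19/2  [[AB ⟂ BC ⇒ 2x+5y-159=0] ∩ [|C−(15/2, 23)|²=29]]
2. C_y = 28  [[AB ⟂ BC ⇒ 2x+5y-159=0] ∩ [|C−(15/2, 23)|²=29]]
   so C = (19/2, 28)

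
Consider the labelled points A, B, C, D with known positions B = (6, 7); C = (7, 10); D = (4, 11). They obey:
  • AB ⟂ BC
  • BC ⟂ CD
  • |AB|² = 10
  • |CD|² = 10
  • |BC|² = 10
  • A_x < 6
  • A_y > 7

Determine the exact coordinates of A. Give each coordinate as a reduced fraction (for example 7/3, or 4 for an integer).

1. A_x = 3  [[AB ⟂ BC ⇒ -1x-3y+27=0] ∩ [|A−(6, 7)|²=10]]
2. A_y = 8  [[AB ⟂ BC ⇒ -1x-3y+27=0] ∩ [|A−(6, 7)|²=10]]
   so A = (3, 8)

A = (3, 8)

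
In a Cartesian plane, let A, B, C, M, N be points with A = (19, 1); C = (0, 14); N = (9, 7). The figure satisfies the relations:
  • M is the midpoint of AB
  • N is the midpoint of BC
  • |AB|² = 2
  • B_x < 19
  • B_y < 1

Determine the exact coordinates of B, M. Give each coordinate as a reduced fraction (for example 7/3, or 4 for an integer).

B = (18, 0)
M = (37/2, 1/2)

1. B_x = 18  [B = 2·N−C = 2·(9, 7)−(0, 14)]
2. B_y = 0  [B = 2·N−C = 2·(9, 7)−(0, 14)]
   so B = (18, 0)
3. M_x = 37/2  [2·M = A+B = (19, 1)+(18, 0)]
4. M_y = 1/2  [2·M = A+B = (19, 1)+(18, 0)]
   so M = (37/2, 1/2)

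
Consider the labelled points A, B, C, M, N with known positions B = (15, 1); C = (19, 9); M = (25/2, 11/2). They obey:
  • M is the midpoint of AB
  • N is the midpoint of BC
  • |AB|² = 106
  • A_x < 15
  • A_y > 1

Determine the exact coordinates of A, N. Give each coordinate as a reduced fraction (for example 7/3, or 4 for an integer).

1. A_x = 10  [A = 2·M−B = 2·(25/2, 11/2)−(15, 1)]
2. A_y = 10  [A = 2·M−B = 2·(25/2, 11/2)−(15, 1)]
   so A = (10, 10)
3. N_x = 17  [2·N = B+C = (15, 1)+(19, 9)]
4. N_y = 5  [2·N = B+C = (15, 1)+(19, 9)]
   so N = (17, 5)

A = (10, 10)
N = (17, 5)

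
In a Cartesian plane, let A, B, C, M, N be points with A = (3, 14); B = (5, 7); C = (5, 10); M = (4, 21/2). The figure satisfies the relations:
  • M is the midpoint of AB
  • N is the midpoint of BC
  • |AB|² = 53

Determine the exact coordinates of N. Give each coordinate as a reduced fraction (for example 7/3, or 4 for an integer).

1. N_x = 5  [2·N = B+C = (5, 7)+(5, 10)]
2. N_y = 17/2  [2·N = B+C = (5, 7)+(5, 10)]
   so N = (5, 17/2)

N = (5, 17/2)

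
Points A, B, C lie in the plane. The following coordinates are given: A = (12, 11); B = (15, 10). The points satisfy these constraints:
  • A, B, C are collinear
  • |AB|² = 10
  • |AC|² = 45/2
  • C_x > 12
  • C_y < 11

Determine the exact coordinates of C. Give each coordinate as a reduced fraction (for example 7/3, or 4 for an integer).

1. C_x = 33/2  [[A, B, C are collinear ⇒ 1x+3y-45=0] ∩ [|C−(12, 11)|²=45/2]]
2. C_y = 19/2  [[A, B, C are collinear ⇒ 1x+3y-45=0] ∩ [|C−(12, 11)|²=45/2]]
   so C = (33/2, 19/2)

C = (33/2, 19/2)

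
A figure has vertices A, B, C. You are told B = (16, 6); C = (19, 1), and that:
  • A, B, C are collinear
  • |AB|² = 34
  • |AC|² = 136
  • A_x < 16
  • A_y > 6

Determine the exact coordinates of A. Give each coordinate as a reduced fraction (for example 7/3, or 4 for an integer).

1. A_x = 13  [[A, B, C are collinear ⇒ 5x+3y-98=0] ∩ [|A−(16, 6)|²=34]]
2. A_y = 11  [[A, B, C are collinear ⇒ 5x+3y-98=0] ∩ [|A−(16, 6)|²=34]]
   so A = (13, 11)

A = (13, 11)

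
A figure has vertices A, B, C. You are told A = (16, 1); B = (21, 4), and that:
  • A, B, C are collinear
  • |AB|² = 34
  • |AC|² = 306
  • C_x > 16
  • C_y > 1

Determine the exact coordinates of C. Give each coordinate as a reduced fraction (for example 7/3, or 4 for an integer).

1. C_x = 31  [[A, B, C are collinear ⇒ -3x+5y+43=0] ∩ [|C−(16, 1)|²=306]]
2. C_y = 10  [[A, B, C are collinear ⇒ -3x+5y+43=0] ∩ [|C−(16, 1)|²=306]]
   so C = (31, 10)

C = (31, 10)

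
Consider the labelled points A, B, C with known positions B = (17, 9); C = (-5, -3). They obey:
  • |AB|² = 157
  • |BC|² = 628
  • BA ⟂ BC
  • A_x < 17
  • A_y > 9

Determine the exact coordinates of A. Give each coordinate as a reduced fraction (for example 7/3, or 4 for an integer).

1. A_x = 11  [[BA ⟂ BC ⇒ -22x-12y+482=0] ∩ [|A−(17, 9)|²=157]]
2. A_y = 20  [[BA ⟂ BC ⇒ -22x-12y+482=0] ∩ [|A−(17, 9)|²=157]]
   so A = (11, 20)

A = (11, 20)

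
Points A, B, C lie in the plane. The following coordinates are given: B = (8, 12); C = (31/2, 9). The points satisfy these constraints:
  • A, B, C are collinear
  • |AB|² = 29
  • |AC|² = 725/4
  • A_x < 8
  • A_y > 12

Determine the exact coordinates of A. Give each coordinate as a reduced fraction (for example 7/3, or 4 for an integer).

A = (3, 14)

1. A_x = 3  [[A, B, C are collinear ⇒ 3x+15/2y-114=0] ∩ [|A−(8, 12)|²=29]]
2. A_y = 14  [[A, B, C are collinear ⇒ 3x+15/2y-114=0] ∩ [|A−(8, 12)|²=29]]
   so A = (3, 14)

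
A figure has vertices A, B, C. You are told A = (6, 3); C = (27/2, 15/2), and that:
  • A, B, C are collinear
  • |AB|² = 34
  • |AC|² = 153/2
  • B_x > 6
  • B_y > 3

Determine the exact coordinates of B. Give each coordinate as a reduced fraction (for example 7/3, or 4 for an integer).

B = (11, 6)

1. B_x = 11  [[A, B, C are collinear ⇒ 9/2x-15/2y-9/2=0] ∩ [|B−(6, 3)|²=34]]
2. B_y = 6  [[A, B, C are collinear ⇒ 9/2x-15/2y-9/2=0] ∩ [|B−(6, 3)|²=34]]
   so B = (11, 6)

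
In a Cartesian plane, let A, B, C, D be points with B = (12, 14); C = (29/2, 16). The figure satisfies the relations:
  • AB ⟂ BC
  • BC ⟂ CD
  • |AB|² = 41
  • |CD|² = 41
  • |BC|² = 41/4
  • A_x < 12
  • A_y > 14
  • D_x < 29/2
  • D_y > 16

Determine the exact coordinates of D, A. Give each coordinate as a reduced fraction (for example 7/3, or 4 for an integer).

D = (21/2, 21)
A = (8, 19)

1. D_x = 21/2  [[BC ⟂ CD ⇒ 5/2x+2y-273/4=0] ∩ [|D−(29/2, 16)|²=41]]
2. D_y = 21  [[BC ⟂ CD ⇒ 5/2x+2y-273/4=0] ∩ [|D−(29/2, 16)|²=41]]
   so D = (21/2, 21)
3. A_x = 8  [[AB ⟂ BC ⇒ -5/2x-2y+58=0] ∩ [|A−(12, 14)|²=41]]
4. A_y = 19  [[AB ⟂ BC ⇒ -5/2x-2y+58=0] ∩ [|A−(12, 14)|²=41]]
   so A = (8, 19)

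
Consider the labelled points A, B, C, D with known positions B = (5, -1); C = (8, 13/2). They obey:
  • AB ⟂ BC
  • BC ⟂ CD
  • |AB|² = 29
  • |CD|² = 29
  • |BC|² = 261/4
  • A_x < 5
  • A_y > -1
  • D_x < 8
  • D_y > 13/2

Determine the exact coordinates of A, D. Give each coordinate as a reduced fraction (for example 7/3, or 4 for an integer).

1. A_x = 0  [[AB ⟂ BC ⇒ -3x-15/2y+15/2=0] ∩ [|A−(5, -1)|²=29]]
2. A_y = 1  [[AB ⟂ BC ⇒ -3x-15/2y+15/2=0] ∩ [|A−(5, -1)|²=29]]
   so A = (0, 1)
3. D_x = 3  [[BC ⟂ CD ⇒ 3x+15/2y-291/4=0] ∩ [|D−(8, 13/2)|²=29]]
4. D_y = 17/2  [[BC ⟂ CD ⇒ 3x+15/2y-291/4=0] ∩ [|D−(8, 13/2)|²=29]]
   so D = (3, 17/2)

A = (0, 1)
D = (3, 17/2)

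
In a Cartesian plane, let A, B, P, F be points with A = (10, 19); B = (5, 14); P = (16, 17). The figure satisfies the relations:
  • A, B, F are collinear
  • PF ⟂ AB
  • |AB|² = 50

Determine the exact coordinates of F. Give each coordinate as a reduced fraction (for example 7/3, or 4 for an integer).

F = (12, 21)

1. F_x = 12  [[A, B, F are collinear ⇒ 5x-5y+45=0] ∩ [PF ⟂ AB ⇒ -5x-5y+165=0]]
2. F_y = 21  [[A, B, F are collinear ⇒ 5x-5y+45=0] ∩ [PF ⟂ AB ⇒ -5x-5y+165=0]]
   so F = (12, 21)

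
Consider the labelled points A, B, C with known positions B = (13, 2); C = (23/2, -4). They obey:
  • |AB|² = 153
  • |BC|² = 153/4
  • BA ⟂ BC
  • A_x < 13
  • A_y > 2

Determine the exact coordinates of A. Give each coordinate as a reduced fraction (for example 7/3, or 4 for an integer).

1. A_x = 1  [[BA ⟂ BC ⇒ -3/2x-6y+63/2=0] ∩ [|A−(13, 2)|²=153]]
2. A_y = 5  [[BA ⟂ BC ⇒ -3/2x-6y+63/2=0] ∩ [|A−(13, 2)|²=153]]
   so A = (1, 5)

A = (1, 5)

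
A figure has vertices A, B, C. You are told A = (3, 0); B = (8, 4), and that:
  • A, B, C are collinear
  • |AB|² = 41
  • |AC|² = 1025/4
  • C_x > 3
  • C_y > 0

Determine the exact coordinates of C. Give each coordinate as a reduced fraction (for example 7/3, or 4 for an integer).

C = (31/2, 10)

1. C_x = 31/2  [[A, B, C are collinear ⇒ -4x+5y+12=0] ∩ [|C−(3, 0)|²=1025/4]]
2. C_y = 10  [[A, B, C are collinear ⇒ -4x+5y+12=0] ∩ [|C−(3, 0)|²=1025/4]]
   so C = (31/2, 10)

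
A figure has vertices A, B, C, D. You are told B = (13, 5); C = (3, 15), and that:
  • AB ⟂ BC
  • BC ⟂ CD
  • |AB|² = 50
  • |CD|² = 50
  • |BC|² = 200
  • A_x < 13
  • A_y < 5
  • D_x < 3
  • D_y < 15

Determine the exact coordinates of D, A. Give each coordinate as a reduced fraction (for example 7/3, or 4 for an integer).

1. D_x = -2  [[BC ⟂ CD ⇒ -10x+10y-120=0] ∩ [|D−(3, 15)|²=50]]
2. D_y = 10  [[BC ⟂ CD ⇒ -10x+10y-120=0] ∩ [|D−(3, 15)|²=50]]
   so D = (-2, 10)
3. A_x = 8  [[AB ⟂ BC ⇒ 10x-10y-80=0] ∩ [|A−(13, 5)|²=50]]
4. A_y = 0  [[AB ⟂ BC ⇒ 10x-10y-80=0] ∩ [|A−(13, 5)|²=50]]
   so A = (8, 0)

D = (-2, 10)
A = (8, 0)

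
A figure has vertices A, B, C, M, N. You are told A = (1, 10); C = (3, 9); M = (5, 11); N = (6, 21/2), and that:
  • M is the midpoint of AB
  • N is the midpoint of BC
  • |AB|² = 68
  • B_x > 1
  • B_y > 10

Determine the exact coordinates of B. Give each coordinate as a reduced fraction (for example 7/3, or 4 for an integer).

1. B_x = 9  [B = 2·M−A = 2·(5, 11)−(1, 10)]
2. B_y = 12  [B = 2·M−A = 2·(5, 11)−(1, 10)]
   so B = (9, 12)

B = (9, 12)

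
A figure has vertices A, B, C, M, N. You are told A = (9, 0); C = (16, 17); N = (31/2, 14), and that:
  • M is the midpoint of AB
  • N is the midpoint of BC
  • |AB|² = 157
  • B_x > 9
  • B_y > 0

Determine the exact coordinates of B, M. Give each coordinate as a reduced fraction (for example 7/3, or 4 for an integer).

B = (15, 11)
M = (12, 11/2)

1. B_x = 15  [B = 2·N−C = 2·(31/2, 14)−(16, 17)]
2. B_y = 11  [B = 2·N−C = 2·(31/2, 14)−(16, 17)]
   so B = (15, 11)
3. M_x = 12  [2·M = A+B = (9, 0)+(15, 11)]
4. M_y = 11/2  [2·M = A+B = (9, 0)+(15, 11)]
   so M = (12, 11/2)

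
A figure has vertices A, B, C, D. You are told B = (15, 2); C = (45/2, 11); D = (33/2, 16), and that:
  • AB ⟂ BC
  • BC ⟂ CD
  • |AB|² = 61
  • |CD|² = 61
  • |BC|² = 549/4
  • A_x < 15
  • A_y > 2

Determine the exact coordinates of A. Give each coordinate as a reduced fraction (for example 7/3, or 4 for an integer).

1. A_x = 9  [[AB ⟂ BC ⇒ -15/2x-9y+261/2=0] ∩ [|A−(15, 2)|²=61]]
2. A_y = 7  [[AB ⟂ BC ⇒ -15/2x-9y+261/2=0] ∩ [|A−(15, 2)|²=61]]
   so A = (9, 7)

A = (9, 7)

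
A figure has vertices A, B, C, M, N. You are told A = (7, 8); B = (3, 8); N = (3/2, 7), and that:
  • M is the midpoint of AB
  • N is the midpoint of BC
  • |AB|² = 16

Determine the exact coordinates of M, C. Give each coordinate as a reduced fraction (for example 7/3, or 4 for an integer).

1. M_x = 5  [2·M = A+B = (7, 8)+(3, 8)]
2. M_y = 8  [2·M = A+B = (7, 8)+(3, 8)]
   so M = (5, 8)
3. C_x = 0  [C = 2·N−B = 2·(3/2, 7)−(3, 8)]
4. C_y = 6  [C = 2·N−B = 2·(3/2, 7)−(3, 8)]
   so C = (0, 6)

M = (5, 8)
C = (0, 6)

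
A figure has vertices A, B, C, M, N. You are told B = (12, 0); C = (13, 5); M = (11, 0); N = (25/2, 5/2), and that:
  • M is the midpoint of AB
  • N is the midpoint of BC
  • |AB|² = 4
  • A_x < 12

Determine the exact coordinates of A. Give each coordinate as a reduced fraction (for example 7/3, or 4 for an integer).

A = (10, 0)

1. A_x = 10  [A = 2·M−B = 2·(11, 0)−(12, 0)]
2. A_y = 0  [A = 2·M−B = 2·(11, 0)−(12, 0)]
   so A = (10, 0)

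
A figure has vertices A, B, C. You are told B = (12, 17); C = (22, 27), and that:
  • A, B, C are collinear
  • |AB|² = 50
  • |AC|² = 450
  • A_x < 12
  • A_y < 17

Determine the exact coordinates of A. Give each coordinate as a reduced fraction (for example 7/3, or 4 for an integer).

1. A_x = 7  [[A, B, C are collinear ⇒ -10x+10y-50=0] ∩ [|A−(12, 17)|²=50]]
2. A_y = 12  [[A, B, C are collinear ⇒ -10x+10y-50=0] ∩ [|A−(12, 17)|²=50]]
   so A = (7, 12)

A = (7, 12)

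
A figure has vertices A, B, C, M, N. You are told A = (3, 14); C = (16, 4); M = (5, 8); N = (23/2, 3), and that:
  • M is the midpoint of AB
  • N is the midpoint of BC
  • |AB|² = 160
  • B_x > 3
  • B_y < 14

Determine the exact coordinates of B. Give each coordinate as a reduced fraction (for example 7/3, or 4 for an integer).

1. B_x = 7  [B = 2·M−A = 2·(5, 8)−(3, 14)]
2. B_y = 2  [B = 2·M−A = 2·(5, 8)−(3, 14)]
   so B = (7, 2)

B = (7, 2)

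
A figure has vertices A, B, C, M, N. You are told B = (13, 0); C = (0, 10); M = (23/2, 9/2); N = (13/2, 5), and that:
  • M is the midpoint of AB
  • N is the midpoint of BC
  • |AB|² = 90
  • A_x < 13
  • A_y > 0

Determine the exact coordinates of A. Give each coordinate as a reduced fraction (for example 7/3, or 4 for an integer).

1. A_x = 10  [A = 2·M−B = 2·(23/2, 9/2)−(13, 0)]
2. A_y = 9  [A = 2·M−B = 2·(23/2, 9/2)−(13, 0)]
   so A = (10, 9)

A = (10, 9)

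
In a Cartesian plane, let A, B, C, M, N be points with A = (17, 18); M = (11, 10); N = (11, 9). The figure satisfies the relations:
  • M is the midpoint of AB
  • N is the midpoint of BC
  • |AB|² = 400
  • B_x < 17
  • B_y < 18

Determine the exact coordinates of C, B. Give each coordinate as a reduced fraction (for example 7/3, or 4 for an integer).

1. B_x = 5  [B = 2·M−A = 2·(11, 10)−(17, 18)]
2. B_y = 2  [B = 2·M−A = 2·(11, 10)−(17, 18)]
   so B = (5, 2)
3. C_x = 17  [C = 2·N−B = 2·(11, 9)−(5, 2)]
4. C_y = 16  [C = 2·N−B = 2·(11, 9)−(5, 2)]
   so C = (17, 16)

C = (17, 16)
B = (5, 2)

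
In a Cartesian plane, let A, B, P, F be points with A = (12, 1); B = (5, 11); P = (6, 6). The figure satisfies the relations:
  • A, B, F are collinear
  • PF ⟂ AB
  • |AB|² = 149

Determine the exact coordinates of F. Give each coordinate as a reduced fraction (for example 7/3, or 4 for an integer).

1. F_x = 1144/149  [[A, B, F are collinear ⇒ -10x-7y+127=0] ∩ [PF ⟂ AB ⇒ -7x+10y-18=0]]
2. F_y = 1069/149  [[A, B, F are collinear ⇒ -10x-7y+127=0] ∩ [PF ⟂ AB ⇒ -7x+10y-18=0]]
   so F = (1144/149, 1069/149)

F = (1144/149, 1069/149)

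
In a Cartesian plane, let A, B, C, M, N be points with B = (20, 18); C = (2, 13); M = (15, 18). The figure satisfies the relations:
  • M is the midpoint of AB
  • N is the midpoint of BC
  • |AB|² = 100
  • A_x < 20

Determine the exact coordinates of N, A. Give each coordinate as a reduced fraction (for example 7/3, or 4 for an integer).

N = (11, 31/2)
A = (10, 18)

1. A_x = 10  [A = 2·M−B = 2·(15, 18)−(20, 18)]
2. A_y = 18  [A = 2·M−B = 2·(15, 18)−(20, 18)]
   so A = (10, 18)
3. N_x = 11  [2·N = B+C = (20, 18)+(2, 13)]
4. N_y = 31/2  [2·N = B+C = (20, 18)+(2, 13)]
   so N = (11, 31/2)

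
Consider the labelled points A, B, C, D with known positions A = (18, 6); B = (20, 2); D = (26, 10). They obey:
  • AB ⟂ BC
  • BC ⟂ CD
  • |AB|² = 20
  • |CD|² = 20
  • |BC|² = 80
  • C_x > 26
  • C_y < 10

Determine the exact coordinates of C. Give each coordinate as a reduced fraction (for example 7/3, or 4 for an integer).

C = (28, 6)

1. C_x = 28  [[AB ⟂ BC ⇒ 2x-4y-32=0] ∩ [|C−(26, 10)|²=20]]
2. C_y = 6  [[AB ⟂ BC ⇒ 2x-4y-32=0] ∩ [|C−(26, 10)|²=20]]
   so C = (28, 6)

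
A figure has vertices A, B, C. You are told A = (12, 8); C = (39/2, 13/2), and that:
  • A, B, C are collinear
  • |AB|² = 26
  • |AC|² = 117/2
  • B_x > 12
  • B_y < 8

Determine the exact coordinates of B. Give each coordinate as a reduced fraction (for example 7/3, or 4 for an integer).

1. B_x = 17  [[A, B, C are collinear ⇒ -3/2x-15/2y+78=0] ∩ [|B−(12, 8)|²=26]]
2. B_y = 7  [[A, B, C are collinear ⇒ -3/2x-15/2y+78=0] ∩ [|B−(12, 8)|²=26]]
   so B = (17, 7)

B = (17, 7)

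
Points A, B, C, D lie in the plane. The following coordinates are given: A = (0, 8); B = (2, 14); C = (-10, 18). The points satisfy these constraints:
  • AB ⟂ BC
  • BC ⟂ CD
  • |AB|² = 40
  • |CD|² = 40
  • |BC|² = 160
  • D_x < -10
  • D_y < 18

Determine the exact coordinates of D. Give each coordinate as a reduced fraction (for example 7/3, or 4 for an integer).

1. D_x = -12  [[BC ⟂ CD ⇒ -12x+4y-192=0] ∩ [|D−(-10, 18)|²=40]]
2. D_y = 12  [[BC ⟂ CD ⇒ -12x+4y-192=0] ∩ [|D−(-10, 18)|²=40]]
   so D = (-12, 12)

D = (-12, 12)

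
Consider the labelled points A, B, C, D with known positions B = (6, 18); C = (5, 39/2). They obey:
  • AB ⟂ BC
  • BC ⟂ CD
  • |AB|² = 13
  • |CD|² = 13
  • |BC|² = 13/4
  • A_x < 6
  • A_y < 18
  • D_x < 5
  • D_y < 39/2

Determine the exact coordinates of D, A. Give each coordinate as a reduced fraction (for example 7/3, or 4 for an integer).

D = (2, 35/2)
A = (3, 16)

1. D_x = 2  [[BC ⟂ CD ⇒ -1x+3/2y-97/4=0] ∩ [|D−(5, 39/2)|²=13]]
2. D_y = 35/2  [[BC ⟂ CD ⇒ -1x+3/2y-97/4=0] ∩ [|D−(5, 39/2)|²=13]]
   so D = (2, 35/2)
3. A_x = 3  [[AB ⟂ BC ⇒ 1x-3/2y+21=0] ∩ [|A−(6, 18)|²=13]]
4. A_y = 16  [[AB ⟂ BC ⇒ 1x-3/2y+21=0] ∩ [|A−(6, 18)|²=13]]
   so A = (3, 16)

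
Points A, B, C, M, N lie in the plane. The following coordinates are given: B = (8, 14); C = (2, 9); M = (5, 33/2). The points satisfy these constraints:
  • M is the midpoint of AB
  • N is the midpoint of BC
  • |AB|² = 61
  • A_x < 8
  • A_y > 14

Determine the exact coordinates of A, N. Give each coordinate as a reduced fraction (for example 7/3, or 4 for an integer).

1. A_x = 2  [A = 2·M−B = 2·(5, 33/2)−(8, 14)]
2. A_y = 19  [A = 2·M−B = 2·(5, 33/2)−(8, 14)]
   so A = (2, 19)
3. N_x = 5  [2·N = B+C = (8, 14)+(2, 9)]
4. N_y = 23/2  [2·N = B+C = (8, 14)+(2, 9)]
   so N = (5, 23/2)

A = (2, 19)
N = (5, 23/2)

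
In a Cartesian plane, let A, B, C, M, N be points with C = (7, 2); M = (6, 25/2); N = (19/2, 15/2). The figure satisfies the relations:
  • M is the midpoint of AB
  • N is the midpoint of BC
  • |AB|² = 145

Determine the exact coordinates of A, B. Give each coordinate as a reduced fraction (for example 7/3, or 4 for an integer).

1. B_x = 12  [B = 2·N−C = 2·(19/2, 15/2)−(7, 2)]
2. B_y = 13  [B = 2·N−C = 2·(19/2, 15/2)−(7, 2)]
   so B = (12, 13)
3. A_x = 0  [A = 2·M−B = 2·(6, 25/2)−(12, 13)]
4. A_y = 12  [A = 2·M−B = 2·(6, 25/2)−(12, 13)]
   so A = (0, 12)

A = (0, 12)
B = (12, 13)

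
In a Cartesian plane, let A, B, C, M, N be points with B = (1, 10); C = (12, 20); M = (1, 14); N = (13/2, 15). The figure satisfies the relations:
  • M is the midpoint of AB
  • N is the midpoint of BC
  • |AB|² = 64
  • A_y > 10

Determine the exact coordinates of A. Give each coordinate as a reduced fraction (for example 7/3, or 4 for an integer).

1. A_x = 1  [A = 2·M−B = 2·(1, 14)−(1, 10)]
2. A_y = 18  [A = 2·M−B = 2·(1, 14)−(1, 10)]
   so A = (1, 18)

A = (1, 18)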